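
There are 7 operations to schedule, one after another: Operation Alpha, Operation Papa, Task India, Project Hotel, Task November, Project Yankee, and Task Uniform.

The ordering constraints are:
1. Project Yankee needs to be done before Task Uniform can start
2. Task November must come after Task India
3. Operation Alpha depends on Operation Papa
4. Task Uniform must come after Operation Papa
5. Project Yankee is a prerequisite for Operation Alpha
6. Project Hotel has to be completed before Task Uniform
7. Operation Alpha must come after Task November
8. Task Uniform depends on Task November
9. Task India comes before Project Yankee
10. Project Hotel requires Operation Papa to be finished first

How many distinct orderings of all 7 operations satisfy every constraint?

48

2 operations have no prerequisites (Operation Papa, Task India), so any of them could come first.
Systematically extending each partial ordering one operation at a time and counting, there are 48 complete orderings.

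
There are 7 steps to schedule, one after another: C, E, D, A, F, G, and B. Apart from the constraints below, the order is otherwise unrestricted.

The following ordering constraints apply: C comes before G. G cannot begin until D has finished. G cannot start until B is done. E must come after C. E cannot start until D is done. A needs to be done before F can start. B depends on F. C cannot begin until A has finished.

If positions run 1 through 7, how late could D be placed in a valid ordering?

5

Every step that must follow D has to come after it. Tracing all chains starting from D, those steps are: E, G — 2 in total.
With 2 mandatory successors out of 7 steps total, the latest slot for D is 7−2 = 5, and it's reachable by doing all non-successors before D.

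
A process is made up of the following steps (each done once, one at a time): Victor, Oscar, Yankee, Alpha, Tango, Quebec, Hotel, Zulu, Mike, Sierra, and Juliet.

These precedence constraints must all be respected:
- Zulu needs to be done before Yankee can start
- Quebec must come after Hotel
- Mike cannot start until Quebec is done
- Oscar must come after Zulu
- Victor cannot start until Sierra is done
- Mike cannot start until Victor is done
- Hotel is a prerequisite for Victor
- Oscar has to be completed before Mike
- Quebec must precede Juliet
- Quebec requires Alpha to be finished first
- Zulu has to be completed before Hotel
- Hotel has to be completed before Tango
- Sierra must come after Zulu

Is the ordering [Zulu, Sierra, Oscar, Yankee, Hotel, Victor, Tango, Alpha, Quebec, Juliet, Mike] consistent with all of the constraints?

Yes

Checking each listed constraint against this order: for instance, Oscar is in position 3 and Mike in position 11, so that constraint holds — and the remaining constraints check out the same way.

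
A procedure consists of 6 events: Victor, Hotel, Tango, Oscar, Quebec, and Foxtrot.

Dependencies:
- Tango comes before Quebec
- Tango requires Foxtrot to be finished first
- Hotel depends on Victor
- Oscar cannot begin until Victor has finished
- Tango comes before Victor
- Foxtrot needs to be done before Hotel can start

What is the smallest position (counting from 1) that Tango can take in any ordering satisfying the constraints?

Working backwards through the constraints from Tango, its only required predecessor is Foxtrot.
So at minimum 1 event comes before Tango, putting Tango no earlier than position 2. That position is achievable by scheduling exactly that predecessor first.

2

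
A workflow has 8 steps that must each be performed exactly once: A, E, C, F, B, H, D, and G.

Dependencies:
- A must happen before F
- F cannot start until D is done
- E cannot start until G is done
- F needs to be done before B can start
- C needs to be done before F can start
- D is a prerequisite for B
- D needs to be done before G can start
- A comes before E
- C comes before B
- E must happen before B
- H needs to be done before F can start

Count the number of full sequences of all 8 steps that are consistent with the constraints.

174

4 steps have no prerequisites (A, C, H, D), so any of them could come first.
Counting all ways to extend the partial order to a total order gives 174.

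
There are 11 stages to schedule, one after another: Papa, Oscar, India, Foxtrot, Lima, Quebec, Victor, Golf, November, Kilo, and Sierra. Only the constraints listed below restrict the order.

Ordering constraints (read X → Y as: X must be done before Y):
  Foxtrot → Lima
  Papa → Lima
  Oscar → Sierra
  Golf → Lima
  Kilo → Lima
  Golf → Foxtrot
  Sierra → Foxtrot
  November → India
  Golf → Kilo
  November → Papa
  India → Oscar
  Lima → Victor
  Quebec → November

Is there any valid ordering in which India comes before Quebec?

No

Following Quebec → November → India, Quebec must precede India in every valid ordering.
Hence India can never be scheduled before Quebec.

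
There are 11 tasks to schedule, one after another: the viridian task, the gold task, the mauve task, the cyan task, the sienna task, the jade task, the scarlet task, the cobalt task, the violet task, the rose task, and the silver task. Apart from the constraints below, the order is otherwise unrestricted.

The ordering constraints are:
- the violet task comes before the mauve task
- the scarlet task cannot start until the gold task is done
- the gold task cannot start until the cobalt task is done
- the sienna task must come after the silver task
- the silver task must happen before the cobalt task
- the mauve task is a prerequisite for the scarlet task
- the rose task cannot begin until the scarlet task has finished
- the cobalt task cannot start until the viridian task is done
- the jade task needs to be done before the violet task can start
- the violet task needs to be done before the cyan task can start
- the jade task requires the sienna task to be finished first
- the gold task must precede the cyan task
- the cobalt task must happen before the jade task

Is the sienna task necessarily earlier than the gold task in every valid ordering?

No chain of constraints connects the sienna task to the gold task in either direction.
So the sienna task can come before the gold task or after — it is not forced.

No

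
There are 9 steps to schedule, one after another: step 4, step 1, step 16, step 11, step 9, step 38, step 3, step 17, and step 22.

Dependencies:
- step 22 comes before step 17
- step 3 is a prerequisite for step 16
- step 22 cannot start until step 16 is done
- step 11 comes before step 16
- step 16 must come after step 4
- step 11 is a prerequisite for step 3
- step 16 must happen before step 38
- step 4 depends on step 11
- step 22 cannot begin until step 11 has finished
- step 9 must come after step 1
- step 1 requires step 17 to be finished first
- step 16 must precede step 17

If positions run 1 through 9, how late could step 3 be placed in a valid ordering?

3

The steps that are forced after step 3, directly or by a chain of constraints, are step 1, step 16, step 9, step 38, step 17, step 22. That's 6 steps.
With 6 mandatory successors out of 9 steps total, the latest slot for step 3 is 9−6 = 3, and it's reachable by doing all non-successors before step 3.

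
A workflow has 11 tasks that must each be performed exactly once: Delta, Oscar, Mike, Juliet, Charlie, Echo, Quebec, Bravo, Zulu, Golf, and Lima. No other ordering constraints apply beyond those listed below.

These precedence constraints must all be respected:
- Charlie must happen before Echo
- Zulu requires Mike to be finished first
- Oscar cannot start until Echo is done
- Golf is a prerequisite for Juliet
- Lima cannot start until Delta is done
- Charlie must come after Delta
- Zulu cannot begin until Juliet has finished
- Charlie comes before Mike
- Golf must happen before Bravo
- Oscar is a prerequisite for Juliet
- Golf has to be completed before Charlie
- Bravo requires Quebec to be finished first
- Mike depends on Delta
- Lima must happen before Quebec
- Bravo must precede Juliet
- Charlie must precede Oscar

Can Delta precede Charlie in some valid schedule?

The constraints force Delta before Charlie, so yes — every valid ordering has Delta earlier.

Yes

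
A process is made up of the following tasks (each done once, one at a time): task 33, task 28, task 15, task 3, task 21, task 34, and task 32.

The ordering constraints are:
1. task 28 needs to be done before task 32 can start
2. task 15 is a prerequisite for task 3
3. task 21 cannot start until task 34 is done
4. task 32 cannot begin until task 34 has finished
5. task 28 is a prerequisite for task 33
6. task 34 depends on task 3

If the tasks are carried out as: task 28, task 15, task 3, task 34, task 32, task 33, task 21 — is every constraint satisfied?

Yes

Checking each listed constraint against this order: for instance, task 28 is in position 1 and task 33 in position 6, so that constraint holds — and the remaining constraints check out the same way.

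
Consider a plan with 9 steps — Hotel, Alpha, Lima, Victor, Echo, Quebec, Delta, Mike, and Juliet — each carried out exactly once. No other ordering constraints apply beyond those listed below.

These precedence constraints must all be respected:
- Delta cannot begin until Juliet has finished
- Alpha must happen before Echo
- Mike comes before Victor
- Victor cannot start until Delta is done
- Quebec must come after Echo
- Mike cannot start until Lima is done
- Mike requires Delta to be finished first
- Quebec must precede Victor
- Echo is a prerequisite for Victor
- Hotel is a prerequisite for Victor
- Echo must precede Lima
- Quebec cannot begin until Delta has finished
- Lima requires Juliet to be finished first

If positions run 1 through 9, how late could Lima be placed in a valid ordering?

Following every chain forward from Lima, the steps that must come later are Victor, Mike — 2 of them.
So at least 2 steps follow Lima, putting Lima no later than position 7. That position is achievable by scheduling everything else first.

7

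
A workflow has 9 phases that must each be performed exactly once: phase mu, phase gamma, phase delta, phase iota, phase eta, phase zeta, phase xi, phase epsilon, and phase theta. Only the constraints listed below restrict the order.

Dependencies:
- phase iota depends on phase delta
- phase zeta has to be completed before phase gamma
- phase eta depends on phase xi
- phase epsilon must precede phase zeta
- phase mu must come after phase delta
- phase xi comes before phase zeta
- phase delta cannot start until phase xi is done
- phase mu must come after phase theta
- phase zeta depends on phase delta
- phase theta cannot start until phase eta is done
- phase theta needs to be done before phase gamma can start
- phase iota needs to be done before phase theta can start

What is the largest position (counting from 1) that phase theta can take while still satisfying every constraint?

The phases that are forced after phase theta, directly or by a chain of constraints, are phase mu, phase gamma. That's 2 phases.
With 2 mandatory successors out of 9 phases total, the latest slot for phase theta is 9−2 = 7, and it's reachable by doing all non-successors before phase theta.

7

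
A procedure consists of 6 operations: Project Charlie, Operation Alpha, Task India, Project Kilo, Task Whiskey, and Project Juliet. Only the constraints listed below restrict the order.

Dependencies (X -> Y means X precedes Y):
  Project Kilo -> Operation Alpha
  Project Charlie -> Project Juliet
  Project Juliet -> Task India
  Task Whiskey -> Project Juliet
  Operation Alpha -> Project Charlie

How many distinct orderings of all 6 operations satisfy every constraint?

2 operations have no prerequisites (Project Kilo, Task Whiskey), so any of them could come first.
Systematically extending each partial ordering one operation at a time and counting, there are 4 complete orderings.

4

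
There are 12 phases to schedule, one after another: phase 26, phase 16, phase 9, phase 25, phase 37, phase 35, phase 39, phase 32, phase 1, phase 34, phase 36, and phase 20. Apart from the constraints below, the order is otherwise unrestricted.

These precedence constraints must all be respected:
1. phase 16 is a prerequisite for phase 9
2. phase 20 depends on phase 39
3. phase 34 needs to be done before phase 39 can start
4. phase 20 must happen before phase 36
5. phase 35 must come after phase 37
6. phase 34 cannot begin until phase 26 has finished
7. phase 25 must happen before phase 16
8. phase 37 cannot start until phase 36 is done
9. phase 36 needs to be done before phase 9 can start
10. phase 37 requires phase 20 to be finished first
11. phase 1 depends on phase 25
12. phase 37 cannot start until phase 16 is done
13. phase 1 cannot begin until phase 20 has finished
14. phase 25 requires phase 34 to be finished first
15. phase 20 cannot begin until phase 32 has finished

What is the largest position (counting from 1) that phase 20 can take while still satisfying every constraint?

Following every chain forward from phase 20, the phases that must come later are phase 9, phase 37, phase 35, phase 1, phase 36 — 5 of them.
With 5 mandatory successors out of 12 phases total, the latest slot for phase 20 is 12−5 = 7, and it's reachable by doing all non-successors before phase 20.

7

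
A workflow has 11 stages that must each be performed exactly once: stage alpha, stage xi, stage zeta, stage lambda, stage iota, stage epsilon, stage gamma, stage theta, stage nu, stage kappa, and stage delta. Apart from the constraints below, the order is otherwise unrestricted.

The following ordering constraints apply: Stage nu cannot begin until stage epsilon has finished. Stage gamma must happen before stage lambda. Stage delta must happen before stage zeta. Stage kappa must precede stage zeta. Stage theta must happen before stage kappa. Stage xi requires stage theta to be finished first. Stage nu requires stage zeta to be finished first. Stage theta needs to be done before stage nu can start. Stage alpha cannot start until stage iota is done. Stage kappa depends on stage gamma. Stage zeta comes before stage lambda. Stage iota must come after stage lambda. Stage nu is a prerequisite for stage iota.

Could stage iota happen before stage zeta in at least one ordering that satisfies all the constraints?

The constraints give a chain stage zeta → stage nu → stage iota, which forces stage zeta before stage iota.
Hence stage iota can never be scheduled before stage zeta.

No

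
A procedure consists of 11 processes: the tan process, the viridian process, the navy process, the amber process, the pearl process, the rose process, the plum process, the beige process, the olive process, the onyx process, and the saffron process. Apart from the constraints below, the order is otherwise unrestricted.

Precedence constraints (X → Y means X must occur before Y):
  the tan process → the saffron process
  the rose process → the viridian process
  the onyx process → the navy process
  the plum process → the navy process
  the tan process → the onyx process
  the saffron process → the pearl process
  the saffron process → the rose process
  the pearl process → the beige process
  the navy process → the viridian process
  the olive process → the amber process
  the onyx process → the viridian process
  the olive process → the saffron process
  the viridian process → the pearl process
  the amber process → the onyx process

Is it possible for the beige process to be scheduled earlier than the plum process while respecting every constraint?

No

There is a dependency chain the plum process → the navy process → the viridian process → the pearl process → the beige process, so the beige process always comes after the plum process.
So no valid ordering can have the beige process before the plum process.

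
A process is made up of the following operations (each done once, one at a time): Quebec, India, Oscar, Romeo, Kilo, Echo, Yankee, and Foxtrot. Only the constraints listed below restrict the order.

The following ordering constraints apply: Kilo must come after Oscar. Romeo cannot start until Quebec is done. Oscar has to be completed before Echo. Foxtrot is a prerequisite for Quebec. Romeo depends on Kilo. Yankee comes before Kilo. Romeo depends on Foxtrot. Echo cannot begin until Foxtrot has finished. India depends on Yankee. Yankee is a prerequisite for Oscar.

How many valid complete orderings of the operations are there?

235

The operations with no prerequisites are Yankee, Foxtrot; any of them can be placed first.
Counting all ways to extend the partial order to a total order gives 235.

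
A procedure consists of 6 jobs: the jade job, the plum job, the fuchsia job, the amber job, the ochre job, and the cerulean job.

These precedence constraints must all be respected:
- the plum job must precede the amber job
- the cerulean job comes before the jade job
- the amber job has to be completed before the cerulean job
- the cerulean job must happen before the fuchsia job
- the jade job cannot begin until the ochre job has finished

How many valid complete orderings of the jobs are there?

2 jobs have no prerequisites (the plum job, the ochre job), so any of them could come first.
Counting all ways to extend the partial order to a total order gives 9.

9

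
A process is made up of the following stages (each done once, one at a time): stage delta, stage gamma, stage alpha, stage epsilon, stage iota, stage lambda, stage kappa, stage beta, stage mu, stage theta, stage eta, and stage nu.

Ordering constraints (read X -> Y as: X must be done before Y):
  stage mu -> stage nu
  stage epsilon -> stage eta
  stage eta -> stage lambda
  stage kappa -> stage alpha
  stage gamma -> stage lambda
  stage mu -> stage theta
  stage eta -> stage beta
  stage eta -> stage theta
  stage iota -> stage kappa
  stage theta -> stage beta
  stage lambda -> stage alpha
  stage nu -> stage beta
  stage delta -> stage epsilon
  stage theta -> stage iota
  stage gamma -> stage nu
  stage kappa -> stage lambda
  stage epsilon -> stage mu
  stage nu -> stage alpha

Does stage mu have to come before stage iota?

There is a constraint chain stage mu → stage theta → stage iota.
So stage mu must precede stage iota in any valid ordering.

Yes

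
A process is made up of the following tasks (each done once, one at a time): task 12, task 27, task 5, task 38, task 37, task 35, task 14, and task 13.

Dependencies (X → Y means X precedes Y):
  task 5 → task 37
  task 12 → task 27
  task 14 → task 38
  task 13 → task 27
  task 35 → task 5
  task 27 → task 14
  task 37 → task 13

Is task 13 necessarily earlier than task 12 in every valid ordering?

No chain of constraints connects task 13 to task 12 in either direction.
A valid ordering placing task 12 before task 13 exists, so the answer is no.

No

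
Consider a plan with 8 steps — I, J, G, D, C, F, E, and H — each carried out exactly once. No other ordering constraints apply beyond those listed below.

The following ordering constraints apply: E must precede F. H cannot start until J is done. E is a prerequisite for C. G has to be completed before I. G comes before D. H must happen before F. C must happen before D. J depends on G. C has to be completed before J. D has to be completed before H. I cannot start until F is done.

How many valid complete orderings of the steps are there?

6

The steps with no prerequisites are G, E; any of them can be placed first.
Systematically extending each partial ordering one step at a time and counting, there are 6 complete orderings.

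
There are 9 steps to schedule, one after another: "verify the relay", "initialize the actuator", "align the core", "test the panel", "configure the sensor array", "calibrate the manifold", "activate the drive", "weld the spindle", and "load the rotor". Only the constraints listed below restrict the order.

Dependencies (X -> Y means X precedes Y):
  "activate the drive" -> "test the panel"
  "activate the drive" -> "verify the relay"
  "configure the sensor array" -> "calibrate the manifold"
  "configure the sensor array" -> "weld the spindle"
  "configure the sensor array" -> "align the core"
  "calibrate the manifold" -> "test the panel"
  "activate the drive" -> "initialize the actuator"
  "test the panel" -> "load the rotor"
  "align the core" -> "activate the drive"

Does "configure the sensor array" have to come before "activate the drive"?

Chaining the stated constraints: "configure the sensor array" → "align the core" → "activate the drive".
Hence "configure the sensor array" necessarily comes before "activate the drive".

Yes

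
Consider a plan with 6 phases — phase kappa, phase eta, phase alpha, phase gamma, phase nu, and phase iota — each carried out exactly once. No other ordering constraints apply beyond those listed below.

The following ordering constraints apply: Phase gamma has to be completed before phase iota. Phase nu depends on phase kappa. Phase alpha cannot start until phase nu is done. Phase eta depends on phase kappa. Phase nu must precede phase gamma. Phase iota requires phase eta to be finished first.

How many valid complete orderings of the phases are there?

Only phase kappa has no prerequisites, so it must go first.
Systematically extending each partial ordering one phase at a time and counting, there are 11 complete orderings.

11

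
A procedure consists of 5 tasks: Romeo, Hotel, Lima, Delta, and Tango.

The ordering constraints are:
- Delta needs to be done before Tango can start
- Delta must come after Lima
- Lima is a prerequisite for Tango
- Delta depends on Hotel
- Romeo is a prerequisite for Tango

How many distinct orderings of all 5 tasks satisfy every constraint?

8

3 tasks have no prerequisites (Romeo, Hotel, Lima), so any of them could come first.
Counting all ways to extend the partial order to a total order gives 8.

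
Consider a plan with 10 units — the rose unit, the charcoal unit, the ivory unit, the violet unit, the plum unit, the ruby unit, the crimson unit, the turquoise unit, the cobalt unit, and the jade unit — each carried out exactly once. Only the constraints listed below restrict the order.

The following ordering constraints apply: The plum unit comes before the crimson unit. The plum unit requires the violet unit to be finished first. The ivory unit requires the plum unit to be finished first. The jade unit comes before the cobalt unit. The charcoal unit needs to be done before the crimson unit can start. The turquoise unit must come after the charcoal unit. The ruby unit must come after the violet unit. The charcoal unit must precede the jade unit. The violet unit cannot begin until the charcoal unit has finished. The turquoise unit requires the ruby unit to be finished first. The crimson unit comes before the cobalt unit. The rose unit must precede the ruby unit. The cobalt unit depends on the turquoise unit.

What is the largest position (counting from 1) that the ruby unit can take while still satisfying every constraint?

The units that are forced after the ruby unit, directly or by a chain of constraints, are the turquoise unit, the cobalt unit. That's 2 units.
With 2 mandatory successors out of 10 units total, the latest slot for the ruby unit is 10−2 = 8, and it's reachable by doing all non-successors before the ruby unit.

8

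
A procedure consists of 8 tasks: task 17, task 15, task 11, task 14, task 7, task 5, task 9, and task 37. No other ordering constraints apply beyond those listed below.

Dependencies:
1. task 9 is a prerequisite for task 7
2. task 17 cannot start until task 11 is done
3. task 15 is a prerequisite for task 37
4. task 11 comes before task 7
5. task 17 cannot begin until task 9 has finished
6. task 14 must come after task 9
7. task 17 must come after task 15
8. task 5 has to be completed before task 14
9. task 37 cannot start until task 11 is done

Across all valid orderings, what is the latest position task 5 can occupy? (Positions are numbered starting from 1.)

7

Following the constraints forward from task 5, its only required successor is task 14.
With 1 mandatory successor out of 8 tasks total, the latest slot for task 5 is 8−1 = 7, and it's reachable by doing all non-successors before task 5.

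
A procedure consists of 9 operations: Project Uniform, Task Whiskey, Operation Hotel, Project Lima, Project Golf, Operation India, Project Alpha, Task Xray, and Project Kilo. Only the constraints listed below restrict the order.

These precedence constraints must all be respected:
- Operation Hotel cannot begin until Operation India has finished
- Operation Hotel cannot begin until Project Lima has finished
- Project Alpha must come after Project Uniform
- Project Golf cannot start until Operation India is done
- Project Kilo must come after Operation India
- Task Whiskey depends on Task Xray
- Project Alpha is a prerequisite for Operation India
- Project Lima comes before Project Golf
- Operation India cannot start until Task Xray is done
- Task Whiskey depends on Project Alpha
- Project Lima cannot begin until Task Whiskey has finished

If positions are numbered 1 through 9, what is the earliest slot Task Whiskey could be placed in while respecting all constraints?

The operations that are forced before Task Whiskey, directly or transitively, are Project Uniform, Project Alpha, Task Xray. That's 3 operations.
So at minimum 3 operations come before Task Whiskey, putting Task Whiskey no earlier than position 4. That position is achievable by scheduling exactly those predecessors first.

4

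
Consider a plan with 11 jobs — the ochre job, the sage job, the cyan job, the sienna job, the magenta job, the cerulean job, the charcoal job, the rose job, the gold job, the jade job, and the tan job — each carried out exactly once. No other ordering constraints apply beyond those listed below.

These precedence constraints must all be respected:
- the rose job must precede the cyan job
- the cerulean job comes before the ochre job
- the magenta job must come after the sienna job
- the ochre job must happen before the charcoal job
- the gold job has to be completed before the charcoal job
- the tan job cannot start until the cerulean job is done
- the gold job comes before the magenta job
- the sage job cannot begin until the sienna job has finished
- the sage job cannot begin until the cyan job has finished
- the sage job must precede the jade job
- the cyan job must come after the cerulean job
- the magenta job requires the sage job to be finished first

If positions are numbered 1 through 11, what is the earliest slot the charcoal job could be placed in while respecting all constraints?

The jobs that are forced before the charcoal job, directly or transitively, are the ochre job, the cerulean job, the gold job. That's 3 jobs.
With 3 mandatory predecessors, the earliest the charcoal job can sit is position 3+1 = 4, and placing just those 3 first achieves it.

4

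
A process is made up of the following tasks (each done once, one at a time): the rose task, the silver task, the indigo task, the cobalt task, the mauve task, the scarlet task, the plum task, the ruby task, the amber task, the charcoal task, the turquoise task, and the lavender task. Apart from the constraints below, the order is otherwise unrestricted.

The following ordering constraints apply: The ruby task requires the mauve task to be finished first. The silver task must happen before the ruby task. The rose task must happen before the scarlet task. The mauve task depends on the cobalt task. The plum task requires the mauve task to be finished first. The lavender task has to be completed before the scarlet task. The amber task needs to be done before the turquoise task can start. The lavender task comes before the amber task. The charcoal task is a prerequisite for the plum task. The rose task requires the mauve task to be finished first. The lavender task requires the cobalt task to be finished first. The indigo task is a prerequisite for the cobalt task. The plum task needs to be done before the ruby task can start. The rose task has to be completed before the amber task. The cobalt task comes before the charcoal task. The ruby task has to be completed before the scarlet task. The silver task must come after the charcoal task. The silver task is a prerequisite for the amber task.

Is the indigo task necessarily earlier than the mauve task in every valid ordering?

Tracing the constraints gives a chain: the indigo task → the cobalt task → the mauve task.
So the indigo task must precede the mauve task in any valid ordering.

Yes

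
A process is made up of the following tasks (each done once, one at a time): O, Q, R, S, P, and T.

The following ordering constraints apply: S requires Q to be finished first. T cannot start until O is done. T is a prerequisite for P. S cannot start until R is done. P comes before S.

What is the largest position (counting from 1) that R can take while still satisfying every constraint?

Following the constraints forward from R, its only required successor is S.
With 1 mandatory successor out of 6 tasks total, the latest slot for R is 6−1 = 5, and it's reachable by doing all non-successors before R.

5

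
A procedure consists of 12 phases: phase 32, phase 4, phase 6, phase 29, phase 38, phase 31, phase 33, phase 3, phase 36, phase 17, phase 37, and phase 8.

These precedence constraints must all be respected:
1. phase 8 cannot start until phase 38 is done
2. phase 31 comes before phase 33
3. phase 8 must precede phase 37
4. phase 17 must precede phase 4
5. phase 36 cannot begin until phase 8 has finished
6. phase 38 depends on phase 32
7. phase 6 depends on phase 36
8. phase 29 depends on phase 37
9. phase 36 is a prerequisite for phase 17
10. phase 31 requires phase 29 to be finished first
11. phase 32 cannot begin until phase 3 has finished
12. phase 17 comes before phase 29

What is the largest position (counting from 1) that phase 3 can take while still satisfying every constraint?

1

Following every chain forward from phase 3, the phases that must come later are phase 32, phase 4, phase 6, phase 29, phase 38, phase 31, phase 33, phase 36, phase 17, phase 37, phase 8 — 11 of them.
With 11 mandatory successors out of 12 phases total, the latest slot for phase 3 is 12−11 = 1, and it's reachable by doing all non-successors before phase 3.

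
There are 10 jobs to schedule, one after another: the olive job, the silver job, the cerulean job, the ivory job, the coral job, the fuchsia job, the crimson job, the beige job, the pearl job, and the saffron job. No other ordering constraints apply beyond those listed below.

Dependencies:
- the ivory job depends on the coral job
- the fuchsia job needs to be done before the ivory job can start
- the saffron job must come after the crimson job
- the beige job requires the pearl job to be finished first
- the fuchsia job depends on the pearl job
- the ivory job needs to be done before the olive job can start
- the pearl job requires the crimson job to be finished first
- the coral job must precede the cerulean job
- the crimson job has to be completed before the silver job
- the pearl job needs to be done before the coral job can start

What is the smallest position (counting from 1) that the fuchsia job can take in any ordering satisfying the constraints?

3

Every job that must precede the fuchsia job has to come before it. Tracing all chains that end at the fuchsia job, those jobs are: the crimson job, the pearl job — 2 in total.
So at minimum 2 jobs come before the fuchsia job, putting the fuchsia job no earlier than position 3. That position is achievable by scheduling exactly those predecessors first.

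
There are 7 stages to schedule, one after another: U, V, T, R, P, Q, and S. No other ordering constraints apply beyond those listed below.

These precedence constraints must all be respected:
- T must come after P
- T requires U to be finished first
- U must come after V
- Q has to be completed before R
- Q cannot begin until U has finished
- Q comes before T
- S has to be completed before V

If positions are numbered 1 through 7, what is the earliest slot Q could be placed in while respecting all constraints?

4

Every stage that must precede Q has to come before it. Tracing all chains that end at Q, those stages are: U, V, S — 3 in total.
With 3 mandatory predecessors, the earliest Q can sit is position 3+1 = 4, and placing just those 3 first achieves it.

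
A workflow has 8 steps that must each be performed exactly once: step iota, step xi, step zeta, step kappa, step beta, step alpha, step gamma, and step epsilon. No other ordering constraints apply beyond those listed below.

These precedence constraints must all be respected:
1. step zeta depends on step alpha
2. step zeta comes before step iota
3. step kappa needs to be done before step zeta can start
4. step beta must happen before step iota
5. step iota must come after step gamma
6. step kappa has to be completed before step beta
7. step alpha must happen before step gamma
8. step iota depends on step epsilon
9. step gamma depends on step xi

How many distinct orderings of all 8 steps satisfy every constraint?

4 steps have no prerequisites (step xi, step kappa, step alpha, step epsilon), so any of them could come first.
Enumerating by repeatedly choosing an available step (one whose prerequisites are all placed) gives 427 distinct complete orderings.

427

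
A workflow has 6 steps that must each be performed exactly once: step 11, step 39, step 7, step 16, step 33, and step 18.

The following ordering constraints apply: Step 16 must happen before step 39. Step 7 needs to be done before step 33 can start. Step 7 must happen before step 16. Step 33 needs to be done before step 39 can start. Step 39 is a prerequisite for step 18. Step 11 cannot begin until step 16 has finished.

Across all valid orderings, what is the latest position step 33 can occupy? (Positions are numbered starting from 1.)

The steps that are forced after step 33, directly or by a chain of constraints, are step 39, step 18. That's 2 steps.
So at least 2 steps follow step 33, putting step 33 no later than position 4. That position is achievable by scheduling everything else first.

4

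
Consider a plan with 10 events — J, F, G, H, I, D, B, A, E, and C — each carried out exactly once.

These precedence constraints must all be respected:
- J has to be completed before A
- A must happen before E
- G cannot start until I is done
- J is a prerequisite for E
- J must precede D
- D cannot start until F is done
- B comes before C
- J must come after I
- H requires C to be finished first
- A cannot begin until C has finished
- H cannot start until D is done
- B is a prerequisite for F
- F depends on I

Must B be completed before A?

Yes

Following the dependencies: B → C → A.
So B must precede A in any valid ordering.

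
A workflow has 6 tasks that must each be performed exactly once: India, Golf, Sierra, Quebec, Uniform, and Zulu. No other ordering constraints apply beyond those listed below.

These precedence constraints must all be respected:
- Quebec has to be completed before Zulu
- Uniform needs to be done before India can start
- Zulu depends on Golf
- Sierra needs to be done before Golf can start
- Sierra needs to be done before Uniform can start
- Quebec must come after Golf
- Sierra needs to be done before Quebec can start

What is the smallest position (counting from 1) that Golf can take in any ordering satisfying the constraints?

Working backwards through the constraints from Golf, its only required predecessor is Sierra.
With 1 mandatory predecessor, the earliest Golf can sit is position 1+1 = 2, and placing just that one first achieves it.

2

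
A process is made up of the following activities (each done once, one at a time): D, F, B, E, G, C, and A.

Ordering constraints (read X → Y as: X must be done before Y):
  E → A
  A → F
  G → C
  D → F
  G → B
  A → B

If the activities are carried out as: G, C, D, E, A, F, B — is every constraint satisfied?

Yes

Going through the constraints one by one, each required predecessor appears earlier in the sequence than its dependent — e.g. G (position 1) is before B (position 7), as required.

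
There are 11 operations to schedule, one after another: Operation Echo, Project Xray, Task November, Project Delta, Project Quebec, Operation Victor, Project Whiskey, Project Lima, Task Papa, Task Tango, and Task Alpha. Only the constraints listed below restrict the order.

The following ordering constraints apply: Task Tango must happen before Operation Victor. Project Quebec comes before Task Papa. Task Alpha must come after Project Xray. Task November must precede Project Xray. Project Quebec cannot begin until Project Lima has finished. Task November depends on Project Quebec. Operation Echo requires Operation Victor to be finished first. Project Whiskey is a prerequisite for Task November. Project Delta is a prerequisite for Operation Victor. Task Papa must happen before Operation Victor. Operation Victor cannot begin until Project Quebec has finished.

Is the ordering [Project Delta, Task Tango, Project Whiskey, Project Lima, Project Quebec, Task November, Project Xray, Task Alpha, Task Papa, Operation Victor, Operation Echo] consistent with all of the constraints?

Going through the constraints one by one, each required predecessor appears earlier in the sequence than its dependent — e.g. Project Delta (position 1) is before Operation Victor (position 10), as required.

Yes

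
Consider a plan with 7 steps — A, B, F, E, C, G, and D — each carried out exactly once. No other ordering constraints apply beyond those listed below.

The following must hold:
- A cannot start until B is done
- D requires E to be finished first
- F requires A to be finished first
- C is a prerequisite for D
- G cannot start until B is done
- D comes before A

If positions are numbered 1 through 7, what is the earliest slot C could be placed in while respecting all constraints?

Nothing is required before C; it can be the very first step.

1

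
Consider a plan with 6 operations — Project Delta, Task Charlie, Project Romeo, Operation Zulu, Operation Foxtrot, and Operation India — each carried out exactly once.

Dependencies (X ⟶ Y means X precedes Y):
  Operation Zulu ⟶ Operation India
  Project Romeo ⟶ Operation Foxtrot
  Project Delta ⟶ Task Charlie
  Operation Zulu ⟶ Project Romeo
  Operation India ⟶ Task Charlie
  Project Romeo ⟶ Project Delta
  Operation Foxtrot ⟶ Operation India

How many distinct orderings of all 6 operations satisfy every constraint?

Operation Zulu is the only operation with nothing required before it, so every ordering starts there.
Systematically extending each partial ordering one operation at a time and counting, there are 3 complete orderings.

3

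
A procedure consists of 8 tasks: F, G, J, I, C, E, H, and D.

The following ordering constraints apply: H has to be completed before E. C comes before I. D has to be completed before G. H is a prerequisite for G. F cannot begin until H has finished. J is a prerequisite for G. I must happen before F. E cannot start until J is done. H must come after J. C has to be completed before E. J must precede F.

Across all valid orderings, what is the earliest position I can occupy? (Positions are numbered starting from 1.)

2

The only task forced before I (directly or transitively) is C.
So at minimum 1 task comes before I, putting I no earlier than position 2. That position is achievable by scheduling exactly that predecessor first.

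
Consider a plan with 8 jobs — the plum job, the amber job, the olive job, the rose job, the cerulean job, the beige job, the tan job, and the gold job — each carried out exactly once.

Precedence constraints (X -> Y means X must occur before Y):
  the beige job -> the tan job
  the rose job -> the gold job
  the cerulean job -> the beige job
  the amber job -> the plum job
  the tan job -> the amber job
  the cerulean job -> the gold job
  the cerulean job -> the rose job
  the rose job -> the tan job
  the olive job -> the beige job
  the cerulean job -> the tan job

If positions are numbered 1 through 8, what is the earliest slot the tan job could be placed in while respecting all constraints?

5

Every job that must precede the tan job has to come before it. Tracing all chains that end at the tan job, those jobs are: the olive job, the rose job, the cerulean job, the beige job — 4 in total.
With 4 mandatory predecessors, the earliest the tan job can sit is position 4+1 = 5, and placing just those 4 first achieves it.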